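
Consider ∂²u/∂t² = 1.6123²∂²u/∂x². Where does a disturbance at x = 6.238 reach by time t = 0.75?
Domain of influence: [5.028775, 7.447225]. Data at x = 6.238 spreads outward at speed 1.6123.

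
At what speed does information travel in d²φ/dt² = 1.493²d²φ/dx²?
Speed = 1.493. Information travels along characteristics x = x₀ ± 1.493t.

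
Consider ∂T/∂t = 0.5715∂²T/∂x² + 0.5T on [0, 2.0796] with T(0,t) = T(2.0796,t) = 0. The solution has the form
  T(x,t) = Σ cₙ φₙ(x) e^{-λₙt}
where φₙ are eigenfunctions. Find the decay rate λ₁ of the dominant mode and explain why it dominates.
Eigenvalues: λₙ = 0.5715n²π²/2.0796² - 0.5.
First three modes:
  n=1: λ₁ = 0.5715π²/2.0796² - 0.5 ≈ 0.804
  n=2: λ₂ = 2.286π²/2.0796² - 0.5 ≈ 4.717
  n=3: λ₃ = 5.1435π²/2.0796² - 0.5 ≈ 11.238
Since 0.5715π²/2.0796² ≈ 1.304 > 0.5, all λₙ > 0.
The n=1 mode decays slowest → dominates as t → ∞.
Asymptotic: T ~ c₁ sin(πx/2.0796) e^{-λ₁t} with decay rate λ₁ ≈ 0.804.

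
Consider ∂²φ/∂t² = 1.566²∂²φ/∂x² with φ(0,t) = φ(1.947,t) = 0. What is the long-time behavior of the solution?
As t → ∞, φ oscillates (no decay). Energy is conserved; the solution oscillates indefinitely as standing waves.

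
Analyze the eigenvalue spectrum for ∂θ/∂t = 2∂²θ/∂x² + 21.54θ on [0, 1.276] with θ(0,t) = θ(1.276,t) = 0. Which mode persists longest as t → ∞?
Eigenvalues: λₙ = 2n²π²/1.276² - 21.54.
First three modes:
  n=1: λ₁ = 2π²/1.276² - 21.54 ≈ -9.416
  n=2: λ₂ = 8π²/1.276² - 21.54 ≈ 26.954
  n=3: λ₃ = 18π²/1.276² - 21.54 ≈ 87.572
Since 2π²/1.276² ≈ 12.124 < 21.54, λ₁ < 0.
The n=1 mode grows fastest (−λₙ is largest for n=1) → dominates.
Asymptotic: θ ~ c₁ sin(πx/1.276) e^{9.416t} (exponential growth at rate −λ₁ ≈ 9.416).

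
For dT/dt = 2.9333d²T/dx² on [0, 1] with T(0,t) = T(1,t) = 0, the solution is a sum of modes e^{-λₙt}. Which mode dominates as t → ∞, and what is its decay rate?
Eigenvalues: λₙ = 2.9333n²π².
First three modes:
  n=1: λ₁ = 2.9333π² ≈ 28.951
  n=2: λ₂ = 11.7332π² ≈ 115.802 (4× faster decay)
  n=3: λ₃ = 26.3997π² ≈ 260.555 (9× faster decay)
As t → ∞, higher modes decay exponentially faster. The n=1 mode dominates: T ~ c₁ sin(πx) e^{-λ₁t}.
Decay rate: λ₁ = 2.9333π² ≈ 28.951.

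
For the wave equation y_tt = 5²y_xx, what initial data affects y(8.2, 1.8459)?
Domain of dependence: [-1.0295, 17.4295]. Signals travel at speed 5, so data within |x - 8.2| ≤ 5·1.8459 = 9.2295 can reach the point.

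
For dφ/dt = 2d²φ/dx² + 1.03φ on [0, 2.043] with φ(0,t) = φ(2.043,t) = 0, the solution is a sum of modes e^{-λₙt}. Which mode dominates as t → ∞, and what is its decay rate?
Eigenvalues: λₙ = 2n²π²/2.043² - 1.03.
First three modes:
  n=1: λ₁ = 2π²/2.043² - 1.03 ≈ 3.699
  n=2: λ₂ = 8π²/2.043² - 1.03 ≈ 17.887
  n=3: λ₃ = 18π²/2.043² - 1.03 ≈ 41.533
Since 2π²/2.043² ≈ 4.729 > 1.03, all λₙ > 0.
The n=1 mode decays slowest → dominates as t → ∞.
Asymptotic: φ ~ c₁ sin(πx/2.043) e^{-λ₁t} with decay rate λ₁ ≈ 3.699.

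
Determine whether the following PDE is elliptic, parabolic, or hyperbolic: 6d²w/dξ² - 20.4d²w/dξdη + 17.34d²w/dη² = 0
Coefficients: A = 6, B = -20.4, C = 17.34. B² - 4AC = 0, which is zero, so the equation is parabolic.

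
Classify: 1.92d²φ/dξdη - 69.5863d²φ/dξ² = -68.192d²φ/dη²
Rewriting in standard form: -69.5863d²φ/dξ² + 1.92d²φ/dξdη + 68.192d²φ/dη² = 0. Hyperbolic (discriminant = 18984.6022784).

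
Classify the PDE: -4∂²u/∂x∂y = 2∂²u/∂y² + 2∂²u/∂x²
Rewriting in standard form: -2∂²u/∂x² - 4∂²u/∂x∂y - 2∂²u/∂y² = 0. A = -2, B = -4, C = -2. Discriminant B² - 4AC = 0. Since 0 = 0, parabolic.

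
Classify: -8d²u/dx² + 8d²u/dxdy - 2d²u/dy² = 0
Parabolic (discriminant = 0).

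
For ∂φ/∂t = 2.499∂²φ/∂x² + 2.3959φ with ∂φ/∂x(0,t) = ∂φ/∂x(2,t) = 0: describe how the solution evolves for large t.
φ grows unboundedly. With Neumann BCs the constant mode has diffusion eigenvalue 0, so any r > 0 makes it grow like e^(2.3959t); solution grows exponentially.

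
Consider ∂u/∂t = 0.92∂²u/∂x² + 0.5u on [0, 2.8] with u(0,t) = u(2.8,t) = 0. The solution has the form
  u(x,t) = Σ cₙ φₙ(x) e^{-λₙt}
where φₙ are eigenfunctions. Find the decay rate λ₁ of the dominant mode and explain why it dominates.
Eigenvalues: λₙ = 0.92n²π²/2.8² - 0.5.
First three modes:
  n=1: λ₁ = 0.92π²/2.8² - 0.5 ≈ 0.658
  n=2: λ₂ = 3.68π²/2.8² - 0.5 ≈ 4.133
  n=3: λ₃ = 8.28π²/2.8² - 0.5 ≈ 9.924
Since 0.92π²/2.8² ≈ 1.158 > 0.5, all λₙ > 0.
The n=1 mode decays slowest → dominates as t → ∞.
Asymptotic: u ~ c₁ sin(πx/2.8) e^{-λ₁t} with decay rate λ₁ ≈ 0.658.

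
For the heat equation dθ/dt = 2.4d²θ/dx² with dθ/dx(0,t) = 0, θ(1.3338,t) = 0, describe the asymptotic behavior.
θ → 0. Heat escapes through the Dirichlet boundary.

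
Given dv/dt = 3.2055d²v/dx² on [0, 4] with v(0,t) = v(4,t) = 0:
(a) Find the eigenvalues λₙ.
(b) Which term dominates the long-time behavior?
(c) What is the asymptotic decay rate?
Eigenvalues: λₙ = 3.2055n²π²/4².
First three modes:
  n=1: λ₁ = 3.2055π²/4² ≈ 1.977
  n=2: λ₂ = 12.822π²/4² ≈ 7.909 (4× faster decay)
  n=3: λ₃ = 28.8495π²/4² ≈ 17.796 (9× faster decay)
As t → ∞, higher modes decay exponentially faster. The n=1 mode dominates: v ~ c₁ sin(πx/4) e^{-λ₁t}.
Decay rate: λ₁ = 3.2055π²/4² ≈ 1.977.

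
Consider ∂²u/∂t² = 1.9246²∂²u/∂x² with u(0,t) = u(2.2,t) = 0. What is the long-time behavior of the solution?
As t → ∞, u oscillates (no decay). Energy is conserved; the solution oscillates indefinitely as standing waves.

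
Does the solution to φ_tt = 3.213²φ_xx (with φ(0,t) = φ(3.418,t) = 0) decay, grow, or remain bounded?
φ oscillates (no decay). Energy is conserved; the solution oscillates indefinitely as standing waves.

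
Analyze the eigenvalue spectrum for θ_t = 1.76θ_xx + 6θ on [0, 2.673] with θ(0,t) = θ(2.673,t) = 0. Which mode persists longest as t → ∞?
Eigenvalues: λₙ = 1.76n²π²/2.673² - 6.
First three modes:
  n=1: λ₁ = 1.76π²/2.673² - 6 ≈ -3.569
  n=2: λ₂ = 7.04π²/2.673² - 6 ≈ 3.725
  n=3: λ₃ = 15.84π²/2.673² - 6 ≈ 15.88
Since 1.76π²/2.673² ≈ 2.431 < 6, λ₁ < 0.
The n=1 mode grows fastest (−λₙ is largest for n=1) → dominates.
Asymptotic: θ ~ c₁ sin(πx/2.673) e^{3.569t} (exponential growth at rate −λ₁ ≈ 3.569).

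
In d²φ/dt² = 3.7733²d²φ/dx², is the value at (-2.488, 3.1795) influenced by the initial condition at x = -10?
Yes. The domain of dependence is [-14.48520735, 9.50920735], and -10 ∈ [-14.48520735, 9.50920735].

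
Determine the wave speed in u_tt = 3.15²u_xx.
Speed = 3.15. Information travels along characteristics x = x₀ ± 3.15t.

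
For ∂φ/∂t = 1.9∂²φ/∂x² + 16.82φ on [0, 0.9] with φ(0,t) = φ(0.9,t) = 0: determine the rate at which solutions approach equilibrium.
Eigenvalues: λₙ = 1.9n²π²/0.9² - 16.82.
First three modes:
  n=1: λ₁ = 1.9π²/0.9² - 16.82 ≈ 6.331
  n=2: λ₂ = 7.6π²/0.9² - 16.82 ≈ 75.784
  n=3: λ₃ = 17.1π²/0.9² - 16.82 ≈ 191.538
Since 1.9π²/0.9² ≈ 23.151 > 16.82, all λₙ > 0.
The n=1 mode decays slowest → dominates as t → ∞.
Asymptotic: φ ~ c₁ sin(πx/0.9) e^{-λ₁t} with decay rate λ₁ ≈ 6.331.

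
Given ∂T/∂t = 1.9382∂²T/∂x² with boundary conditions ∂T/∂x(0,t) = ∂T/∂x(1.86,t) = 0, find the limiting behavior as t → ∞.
T → constant (steady state). Heat is conserved (no flux at boundaries); solution approaches the spatial average.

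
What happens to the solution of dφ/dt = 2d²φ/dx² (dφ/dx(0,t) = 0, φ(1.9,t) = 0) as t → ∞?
φ → 0. Heat escapes through the Dirichlet boundary.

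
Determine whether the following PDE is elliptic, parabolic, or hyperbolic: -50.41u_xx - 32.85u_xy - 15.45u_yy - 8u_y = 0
Coefficients: A = -50.41, B = -32.85, C = -15.45. B² - 4AC = -2036.2155, which is negative, so the equation is elliptic.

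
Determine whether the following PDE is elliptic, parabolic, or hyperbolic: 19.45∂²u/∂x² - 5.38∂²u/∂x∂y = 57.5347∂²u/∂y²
Rewriting in standard form: 19.45∂²u/∂x² - 5.38∂²u/∂x∂y - 57.5347∂²u/∂y² = 0. Coefficients: A = 19.45, B = -5.38, C = -57.5347. B² - 4AC = 4505.14406, which is positive, so the equation is hyperbolic.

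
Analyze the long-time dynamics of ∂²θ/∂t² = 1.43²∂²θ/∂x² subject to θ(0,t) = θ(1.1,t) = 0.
Long-time behavior: θ oscillates (no decay). Energy is conserved; the solution oscillates indefinitely as standing waves.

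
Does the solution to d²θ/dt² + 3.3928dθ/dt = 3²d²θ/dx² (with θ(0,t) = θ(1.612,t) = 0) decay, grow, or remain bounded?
θ → 0. Damping (γ=3.3928) dissipates energy; oscillations decay exponentially.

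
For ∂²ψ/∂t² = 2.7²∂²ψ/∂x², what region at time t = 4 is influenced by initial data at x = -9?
Domain of influence: [-19.8, 1.8]. Data at x = -9 spreads outward at speed 2.7.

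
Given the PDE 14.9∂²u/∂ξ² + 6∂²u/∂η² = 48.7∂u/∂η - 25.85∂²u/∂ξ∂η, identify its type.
Rewriting in standard form: 14.9∂²u/∂ξ² + 25.85∂²u/∂ξ∂η + 6∂²u/∂η² - 48.7∂u/∂η = 0. The second-order coefficients are A = 14.9, B = 25.85, C = 6. Since B² - 4AC = 310.6225 > 0, this is a hyperbolic PDE.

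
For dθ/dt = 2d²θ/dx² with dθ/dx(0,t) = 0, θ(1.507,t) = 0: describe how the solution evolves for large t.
θ → 0. Heat escapes through the Dirichlet boundary.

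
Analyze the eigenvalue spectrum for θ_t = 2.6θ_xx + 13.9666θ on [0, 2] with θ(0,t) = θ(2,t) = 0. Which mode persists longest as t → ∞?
Eigenvalues: λₙ = 2.6n²π²/2² - 13.9666.
First three modes:
  n=1: λ₁ = 2.6π²/2² - 13.9666 ≈ -7.551
  n=2: λ₂ = 10.4π²/2² - 13.9666 ≈ 11.694
  n=3: λ₃ = 23.4π²/2² - 13.9666 ≈ 43.771
Since 2.6π²/2² ≈ 6.415 < 13.9666, λ₁ < 0.
The n=1 mode grows fastest (−λₙ is largest for n=1) → dominates.
Asymptotic: θ ~ c₁ sin(πx/2) e^{7.551t} (exponential growth at rate −λ₁ ≈ 7.551).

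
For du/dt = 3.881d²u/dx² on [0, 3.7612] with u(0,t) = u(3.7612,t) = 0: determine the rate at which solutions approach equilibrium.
Eigenvalues: λₙ = 3.881n²π²/3.7612².
First three modes:
  n=1: λ₁ = 3.881π²/3.7612² ≈ 2.708
  n=2: λ₂ = 15.524π²/3.7612² ≈ 10.831 (4× faster decay)
  n=3: λ₃ = 34.929π²/3.7612² ≈ 24.369 (9× faster decay)
As t → ∞, higher modes decay exponentially faster. The n=1 mode dominates: u ~ c₁ sin(πx/3.7612) e^{-λ₁t}.
Decay rate: λ₁ = 3.881π²/3.7612² ≈ 2.708.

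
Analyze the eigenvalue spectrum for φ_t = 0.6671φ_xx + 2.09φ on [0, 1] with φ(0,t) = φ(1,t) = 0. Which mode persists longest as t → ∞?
Eigenvalues: λₙ = 0.6671n²π²/1² - 2.09.
First three modes:
  n=1: λ₁ = 0.6671π² - 2.09 ≈ 4.494
  n=2: λ₂ = 2.6684π² - 2.09 ≈ 24.246
  n=3: λ₃ = 6.0039π² - 2.09 ≈ 57.166
Since 0.6671π² ≈ 6.584 > 2.09, all λₙ > 0.
The n=1 mode decays slowest → dominates as t → ∞.
Asymptotic: φ ~ c₁ sin(πx/1) e^{-λ₁t} with decay rate λ₁ ≈ 4.494.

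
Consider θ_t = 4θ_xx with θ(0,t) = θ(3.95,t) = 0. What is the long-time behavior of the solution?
As t → ∞, θ → 0. Heat diffuses out through both boundaries.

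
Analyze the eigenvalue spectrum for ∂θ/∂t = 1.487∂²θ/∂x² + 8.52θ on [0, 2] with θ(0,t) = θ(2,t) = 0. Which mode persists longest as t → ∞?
Eigenvalues: λₙ = 1.487n²π²/2² - 8.52.
First three modes:
  n=1: λ₁ = 1.487π²/2² - 8.52 ≈ -4.851
  n=2: λ₂ = 5.948π²/2² - 8.52 ≈ 6.156
  n=3: λ₃ = 13.383π²/2² - 8.52 ≈ 24.501
Since 1.487π²/2² ≈ 3.669 < 8.52, λ₁ < 0.
The n=1 mode grows fastest (−λₙ is largest for n=1) → dominates.
Asymptotic: θ ~ c₁ sin(πx/2) e^{4.851t} (exponential growth at rate −λ₁ ≈ 4.851).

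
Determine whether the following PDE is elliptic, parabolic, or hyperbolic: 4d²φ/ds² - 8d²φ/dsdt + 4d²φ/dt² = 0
Coefficients: A = 4, B = -8, C = 4. B² - 4AC = 0, which is zero, so the equation is parabolic.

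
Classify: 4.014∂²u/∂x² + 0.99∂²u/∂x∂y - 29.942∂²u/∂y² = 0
Hyperbolic (discriminant = 481.728852).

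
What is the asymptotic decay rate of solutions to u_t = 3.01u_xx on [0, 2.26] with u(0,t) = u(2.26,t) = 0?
Eigenvalues: λₙ = 3.01n²π²/2.26².
First three modes:
  n=1: λ₁ = 3.01π²/2.26² ≈ 5.816
  n=2: λ₂ = 12.04π²/2.26² ≈ 23.265 (4× faster decay)
  n=3: λ₃ = 27.09π²/2.26² ≈ 52.347 (9× faster decay)
As t → ∞, higher modes decay exponentially faster. The n=1 mode dominates: u ~ c₁ sin(πx/2.26) e^{-λ₁t}.
Decay rate: λ₁ = 3.01π²/2.26² ≈ 5.816.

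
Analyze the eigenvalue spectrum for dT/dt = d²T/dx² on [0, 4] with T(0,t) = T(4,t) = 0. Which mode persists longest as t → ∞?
Eigenvalues: λₙ = n²π²/4².
First three modes:
  n=1: λ₁ = π²/4² ≈ 0.617
  n=2: λ₂ = 4π²/4² ≈ 2.467 (4× faster decay)
  n=3: λ₃ = 9π²/4² ≈ 5.552 (9× faster decay)
As t → ∞, higher modes decay exponentially faster. The n=1 mode dominates: T ~ c₁ sin(πx/4) e^{-λ₁t}.
Decay rate: λ₁ = π²/4² ≈ 0.617.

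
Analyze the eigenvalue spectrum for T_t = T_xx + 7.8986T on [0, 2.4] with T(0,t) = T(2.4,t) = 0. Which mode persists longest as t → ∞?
Eigenvalues: λₙ = n²π²/2.4² - 7.8986.
First three modes:
  n=1: λ₁ = π²/2.4² - 7.8986 ≈ -6.185
  n=2: λ₂ = 4π²/2.4² - 7.8986 ≈ -1.045
  n=3: λ₃ = 9π²/2.4² - 7.8986 ≈ 7.523
Since π²/2.4² ≈ 1.713 < 7.8986, λ₁ < 0.
The n=1 mode grows fastest (−λₙ is largest for n=1) → dominates.
Asymptotic: T ~ c₁ sin(πx/2.4) e^{6.185t} (exponential growth at rate −λ₁ ≈ 6.185).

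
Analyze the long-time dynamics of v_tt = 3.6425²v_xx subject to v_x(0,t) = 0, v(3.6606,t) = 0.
Long-time behavior: v oscillates (no decay). Energy is conserved; the solution oscillates indefinitely as standing waves.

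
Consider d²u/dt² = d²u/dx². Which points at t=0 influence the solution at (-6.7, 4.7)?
Domain of dependence: [-11.4, -2]. Signals travel at speed 1, so data within |x - -6.7| ≤ 1·4.7 = 4.7 can reach the point.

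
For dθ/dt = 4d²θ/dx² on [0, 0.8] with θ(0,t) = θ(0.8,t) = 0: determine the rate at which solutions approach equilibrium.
Eigenvalues: λₙ = 4n²π²/0.8².
First three modes:
  n=1: λ₁ = 4π²/0.8² ≈ 61.685
  n=2: λ₂ = 16π²/0.8² ≈ 246.74 (4× faster decay)
  n=3: λ₃ = 36π²/0.8² ≈ 555.165 (9× faster decay)
As t → ∞, higher modes decay exponentially faster. The n=1 mode dominates: θ ~ c₁ sin(πx/0.8) e^{-λ₁t}.
Decay rate: λ₁ = 4π²/0.8² ≈ 61.685.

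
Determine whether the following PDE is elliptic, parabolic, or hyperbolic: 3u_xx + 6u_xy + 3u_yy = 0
Coefficients: A = 3, B = 6, C = 3. B² - 4AC = 0, which is zero, so the equation is parabolic.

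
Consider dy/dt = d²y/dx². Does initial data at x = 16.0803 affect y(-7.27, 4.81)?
Yes, for any finite x. The heat equation has infinite propagation speed, so all initial data affects all points at any t > 0.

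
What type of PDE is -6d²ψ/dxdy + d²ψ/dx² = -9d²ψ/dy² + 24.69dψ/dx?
Rewriting in standard form: d²ψ/dx² - 6d²ψ/dxdy + 9d²ψ/dy² - 24.69dψ/dx = 0. With A = 1, B = -6, C = 9, the discriminant is 0. This is a parabolic PDE.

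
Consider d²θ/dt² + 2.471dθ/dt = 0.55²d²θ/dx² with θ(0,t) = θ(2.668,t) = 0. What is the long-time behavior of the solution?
As t → ∞, θ → 0. Damping (γ=2.471) dissipates energy; oscillations decay exponentially.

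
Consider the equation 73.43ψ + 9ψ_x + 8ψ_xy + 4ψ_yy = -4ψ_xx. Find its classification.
Rewriting in standard form: 4ψ_xx + 8ψ_xy + 4ψ_yy + 9ψ_x + 73.43ψ = 0. Parabolic. (A = 4, B = 8, C = 4 gives B² - 4AC = 0.)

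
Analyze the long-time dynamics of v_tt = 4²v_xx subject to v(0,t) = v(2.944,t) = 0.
Long-time behavior: v oscillates (no decay). Energy is conserved; the solution oscillates indefinitely as standing waves.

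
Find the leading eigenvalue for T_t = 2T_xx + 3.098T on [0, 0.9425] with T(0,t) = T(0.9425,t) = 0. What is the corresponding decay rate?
Eigenvalues: λₙ = 2n²π²/0.9425² - 3.098.
First three modes:
  n=1: λ₁ = 2π²/0.9425² - 3.098 ≈ 19.123
  n=2: λ₂ = 8π²/0.9425² - 3.098 ≈ 85.787
  n=3: λ₃ = 18π²/0.9425² - 3.098 ≈ 196.893
Since 2π²/0.9425² ≈ 22.221 > 3.098, all λₙ > 0.
The n=1 mode decays slowest → dominates as t → ∞.
Asymptotic: T ~ c₁ sin(πx/0.9425) e^{-λ₁t} with decay rate λ₁ ≈ 19.123.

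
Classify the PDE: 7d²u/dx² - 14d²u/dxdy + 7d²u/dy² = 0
A = 7, B = -14, C = 7. Discriminant B² - 4AC = 0. Since 0 = 0, parabolic.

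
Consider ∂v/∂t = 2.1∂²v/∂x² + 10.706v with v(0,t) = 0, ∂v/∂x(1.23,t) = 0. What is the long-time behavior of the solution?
As t → ∞, v grows unboundedly. Reaction dominates diffusion (r=10.706 > κπ²/(4L²)≈3.42); solution grows exponentially.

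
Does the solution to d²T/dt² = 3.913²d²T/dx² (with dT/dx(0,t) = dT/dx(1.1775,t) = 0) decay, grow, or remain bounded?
T oscillates about a mean that drifts linearly in t (generically unbounded; no decay). There is no damping, so the nonconstant modes persist as standing waves (energy conserved, no decay). But with Neumann conditions at both ends the constant mode has eigenvalue 0: the spatial mean M(t) of T satisfies M'' = 0, so M(t) = M(0) + M'(0)·t. Unless the initial velocity has zero mean (∫T_t(x,0)dx = 0), the solution grows linearly in t (unbounded, though not exponentially); if it does have zero mean, the solution stays bounded and simply oscillates.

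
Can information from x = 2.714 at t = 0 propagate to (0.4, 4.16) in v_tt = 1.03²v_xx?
Yes. The domain of dependence is [-3.8848, 4.6848], and 2.714 ∈ [-3.8848, 4.6848].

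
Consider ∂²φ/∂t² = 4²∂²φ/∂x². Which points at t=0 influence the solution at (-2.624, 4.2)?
Domain of dependence: [-19.424, 14.176]. Signals travel at speed 4, so data within |x - -2.624| ≤ 4·4.2 = 16.8 can reach the point.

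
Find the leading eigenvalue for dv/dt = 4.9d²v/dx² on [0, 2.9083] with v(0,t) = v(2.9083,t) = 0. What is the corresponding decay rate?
Eigenvalues: λₙ = 4.9n²π²/2.9083².
First three modes:
  n=1: λ₁ = 4.9π²/2.9083² ≈ 5.718
  n=2: λ₂ = 19.6π²/2.9083² ≈ 22.871 (4× faster decay)
  n=3: λ₃ = 44.1π²/2.9083² ≈ 51.459 (9× faster decay)
As t → ∞, higher modes decay exponentially faster. The n=1 mode dominates: v ~ c₁ sin(πx/2.9083) e^{-λ₁t}.
Decay rate: λ₁ = 4.9π²/2.9083² ≈ 5.718.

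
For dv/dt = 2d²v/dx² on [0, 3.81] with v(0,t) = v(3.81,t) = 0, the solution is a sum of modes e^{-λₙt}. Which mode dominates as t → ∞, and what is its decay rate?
Eigenvalues: λₙ = 2n²π²/3.81².
First three modes:
  n=1: λ₁ = 2π²/3.81² ≈ 1.36
  n=2: λ₂ = 8π²/3.81² ≈ 5.439 (4× faster decay)
  n=3: λ₃ = 18π²/3.81² ≈ 12.238 (9× faster decay)
As t → ∞, higher modes decay exponentially faster. The n=1 mode dominates: v ~ c₁ sin(πx/3.81) e^{-λ₁t}.
Decay rate: λ₁ = 2π²/3.81² ≈ 1.36.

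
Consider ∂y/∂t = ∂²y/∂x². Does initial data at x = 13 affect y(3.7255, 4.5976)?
Yes, for any finite x. The heat equation has infinite propagation speed, so all initial data affects all points at any t > 0.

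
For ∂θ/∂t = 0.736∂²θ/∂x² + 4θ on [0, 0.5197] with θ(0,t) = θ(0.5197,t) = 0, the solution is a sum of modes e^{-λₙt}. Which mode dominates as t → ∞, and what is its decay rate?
Eigenvalues: λₙ = 0.736n²π²/0.5197² - 4.
First three modes:
  n=1: λ₁ = 0.736π²/0.5197² - 4 ≈ 22.895
  n=2: λ₂ = 2.944π²/0.5197² - 4 ≈ 103.58
  n=3: λ₃ = 6.624π²/0.5197² - 4 ≈ 238.055
Since 0.736π²/0.5197² ≈ 26.895 > 4, all λₙ > 0.
The n=1 mode decays slowest → dominates as t → ∞.
Asymptotic: θ ~ c₁ sin(πx/0.5197) e^{-λ₁t} with decay rate λ₁ ≈ 22.895.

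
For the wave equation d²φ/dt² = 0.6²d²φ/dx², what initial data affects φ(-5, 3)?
Domain of dependence: [-6.8, -3.2]. Signals travel at speed 0.6, so data within |x - -5| ≤ 0.6·3 = 1.8 can reach the point.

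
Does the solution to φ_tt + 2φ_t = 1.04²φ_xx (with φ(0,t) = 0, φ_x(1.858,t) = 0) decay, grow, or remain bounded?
φ → 0. Damping (γ=2) dissipates energy; oscillations decay exponentially.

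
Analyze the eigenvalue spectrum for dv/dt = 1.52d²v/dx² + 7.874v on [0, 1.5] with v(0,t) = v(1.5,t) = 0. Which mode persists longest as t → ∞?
Eigenvalues: λₙ = 1.52n²π²/1.5² - 7.874.
First three modes:
  n=1: λ₁ = 1.52π²/1.5² - 7.874 ≈ -1.207
  n=2: λ₂ = 6.08π²/1.5² - 7.874 ≈ 18.796
  n=3: λ₃ = 13.68π²/1.5² - 7.874 ≈ 52.133
Since 1.52π²/1.5² ≈ 6.667 < 7.874, λ₁ < 0.
The n=1 mode grows fastest (−λₙ is largest for n=1) → dominates.
Asymptotic: v ~ c₁ sin(πx/1.5) e^{1.207t} (exponential growth at rate −λ₁ ≈ 1.207).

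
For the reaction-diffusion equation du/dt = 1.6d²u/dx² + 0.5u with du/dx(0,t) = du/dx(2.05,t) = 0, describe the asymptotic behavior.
u grows unboundedly. With Neumann BCs the constant mode has diffusion eigenvalue 0, so any r > 0 makes it grow like e^(0.5t); solution grows exponentially.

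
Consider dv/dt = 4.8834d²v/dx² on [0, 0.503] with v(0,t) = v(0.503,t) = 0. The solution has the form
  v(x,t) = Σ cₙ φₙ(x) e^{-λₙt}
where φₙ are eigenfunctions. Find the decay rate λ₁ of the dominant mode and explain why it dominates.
Eigenvalues: λₙ = 4.8834n²π²/0.503².
First three modes:
  n=1: λ₁ = 4.8834π²/0.503² ≈ 190.496
  n=2: λ₂ = 19.5336π²/0.503² ≈ 761.984 (4× faster decay)
  n=3: λ₃ = 43.9506π²/0.503² ≈ 1714.465 (9× faster decay)
As t → ∞, higher modes decay exponentially faster. The n=1 mode dominates: v ~ c₁ sin(πx/0.503) e^{-λ₁t}.
Decay rate: λ₁ = 4.8834π²/0.503² ≈ 190.496.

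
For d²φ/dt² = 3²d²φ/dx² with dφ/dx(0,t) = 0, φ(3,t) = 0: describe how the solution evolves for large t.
φ oscillates (no decay). Energy is conserved; the solution oscillates indefinitely as standing waves.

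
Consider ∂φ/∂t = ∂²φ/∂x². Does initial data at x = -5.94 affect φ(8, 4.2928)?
Yes, for any finite x. The heat equation has infinite propagation speed, so all initial data affects all points at any t > 0.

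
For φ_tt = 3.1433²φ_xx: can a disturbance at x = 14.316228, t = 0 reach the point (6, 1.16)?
No. The domain of dependence is [2.353772, 9.646228], and 14.316228 is outside this interval.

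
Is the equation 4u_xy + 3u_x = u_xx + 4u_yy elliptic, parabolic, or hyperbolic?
Rewriting in standard form: -u_xx + 4u_xy - 4u_yy + 3u_x = 0. Computing B² - 4AC with A = -1, B = 4, C = -4: discriminant = 0 (zero). Answer: parabolic.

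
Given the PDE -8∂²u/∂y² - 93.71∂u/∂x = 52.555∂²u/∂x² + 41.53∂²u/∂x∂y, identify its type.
Rewriting in standard form: -52.555∂²u/∂x² - 41.53∂²u/∂x∂y - 8∂²u/∂y² - 93.71∂u/∂x = 0. The second-order coefficients are A = -52.555, B = -41.53, C = -8. Since B² - 4AC = 42.9809 > 0, this is a hyperbolic PDE.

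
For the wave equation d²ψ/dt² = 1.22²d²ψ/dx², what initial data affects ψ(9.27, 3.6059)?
Domain of dependence: [4.870802, 13.669198]. Signals travel at speed 1.22, so data within |x - 9.27| ≤ 1.22·3.6059 = 4.399198 can reach the point.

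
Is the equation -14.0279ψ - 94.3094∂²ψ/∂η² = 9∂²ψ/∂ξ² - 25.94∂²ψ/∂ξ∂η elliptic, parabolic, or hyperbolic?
Rewriting in standard form: -9∂²ψ/∂ξ² + 25.94∂²ψ/∂ξ∂η - 94.3094∂²ψ/∂η² - 14.0279ψ = 0. Computing B² - 4AC with A = -9, B = 25.94, C = -94.3094: discriminant = -2722.2548 (negative). Answer: elliptic.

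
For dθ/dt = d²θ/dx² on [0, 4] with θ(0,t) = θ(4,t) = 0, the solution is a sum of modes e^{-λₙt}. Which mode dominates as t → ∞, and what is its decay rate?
Eigenvalues: λₙ = n²π²/4².
First three modes:
  n=1: λ₁ = π²/4² ≈ 0.617
  n=2: λ₂ = 4π²/4² ≈ 2.467 (4× faster decay)
  n=3: λ₃ = 9π²/4² ≈ 5.552 (9× faster decay)
As t → ∞, higher modes decay exponentially faster. The n=1 mode dominates: θ ~ c₁ sin(πx/4) e^{-λ₁t}.
Decay rate: λ₁ = π²/4² ≈ 0.617.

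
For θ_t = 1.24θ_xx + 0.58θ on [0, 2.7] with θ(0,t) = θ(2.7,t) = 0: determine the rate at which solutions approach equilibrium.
Eigenvalues: λₙ = 1.24n²π²/2.7² - 0.58.
First three modes:
  n=1: λ₁ = 1.24π²/2.7² - 0.58 ≈ 1.099
  n=2: λ₂ = 4.96π²/2.7² - 0.58 ≈ 6.135
  n=3: λ₃ = 11.16π²/2.7² - 0.58 ≈ 14.529
Since 1.24π²/2.7² ≈ 1.679 > 0.58, all λₙ > 0.
The n=1 mode decays slowest → dominates as t → ∞.
Asymptotic: θ ~ c₁ sin(πx/2.7) e^{-λ₁t} with decay rate λ₁ ≈ 1.099.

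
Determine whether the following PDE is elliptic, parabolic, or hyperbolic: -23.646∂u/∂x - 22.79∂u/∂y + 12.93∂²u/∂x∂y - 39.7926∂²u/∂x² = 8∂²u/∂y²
Rewriting in standard form: -39.7926∂²u/∂x² + 12.93∂²u/∂x∂y - 8∂²u/∂y² - 23.646∂u/∂x - 22.79∂u/∂y = 0. Coefficients: A = -39.7926, B = 12.93, C = -8. B² - 4AC = -1106.1783, which is negative, so the equation is elliptic.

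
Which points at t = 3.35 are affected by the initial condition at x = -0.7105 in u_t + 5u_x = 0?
At x = 16.0395. The characteristic carries data from (-0.7105, 0) to (16.0395, 3.35).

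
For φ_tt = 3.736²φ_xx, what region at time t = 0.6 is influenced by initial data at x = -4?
Domain of influence: [-6.2416, -1.7584]. Data at x = -4 spreads outward at speed 3.736.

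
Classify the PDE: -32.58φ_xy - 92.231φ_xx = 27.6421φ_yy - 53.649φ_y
Rewriting in standard form: -92.231φ_xx - 32.58φ_xy - 27.6421φ_yy + 53.649φ_y = 0. A = -92.231, B = -32.58, C = -27.6421. Discriminant B² - 4AC = -9136.3777004. Since -9136.3777004 < 0, elliptic.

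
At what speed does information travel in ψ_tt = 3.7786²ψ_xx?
Speed = 3.7786. Information travels along characteristics x = x₀ ± 3.7786t.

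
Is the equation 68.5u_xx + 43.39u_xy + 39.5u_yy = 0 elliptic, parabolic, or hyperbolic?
Computing B² - 4AC with A = 68.5, B = 43.39, C = 39.5: discriminant = -8940.3079 (negative). Answer: elliptic.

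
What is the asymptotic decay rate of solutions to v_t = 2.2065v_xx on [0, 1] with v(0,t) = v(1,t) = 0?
Eigenvalues: λₙ = 2.2065n²π².
First three modes:
  n=1: λ₁ = 2.2065π² ≈ 21.777
  n=2: λ₂ = 8.826π² ≈ 87.109 (4× faster decay)
  n=3: λ₃ = 19.8585π² ≈ 195.996 (9× faster decay)
As t → ∞, higher modes decay exponentially faster. The n=1 mode dominates: v ~ c₁ sin(πx) e^{-λ₁t}.
Decay rate: λ₁ = 2.2065π² ≈ 21.777.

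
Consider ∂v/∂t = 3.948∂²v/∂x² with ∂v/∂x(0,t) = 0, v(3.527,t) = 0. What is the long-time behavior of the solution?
As t → ∞, v → 0. Heat escapes through the Dirichlet boundary.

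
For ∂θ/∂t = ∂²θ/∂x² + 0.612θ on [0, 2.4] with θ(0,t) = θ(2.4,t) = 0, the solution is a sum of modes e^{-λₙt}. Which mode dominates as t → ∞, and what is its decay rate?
Eigenvalues: λₙ = n²π²/2.4² - 0.612.
First three modes:
  n=1: λ₁ = π²/2.4² - 0.612 ≈ 1.101
  n=2: λ₂ = 4π²/2.4² - 0.612 ≈ 6.242
  n=3: λ₃ = 9π²/2.4² - 0.612 ≈ 14.809
Since π²/2.4² ≈ 1.713 > 0.612, all λₙ > 0.
The n=1 mode decays slowest → dominates as t → ∞.
Asymptotic: θ ~ c₁ sin(πx/2.4) e^{-λ₁t} with decay rate λ₁ ≈ 1.101.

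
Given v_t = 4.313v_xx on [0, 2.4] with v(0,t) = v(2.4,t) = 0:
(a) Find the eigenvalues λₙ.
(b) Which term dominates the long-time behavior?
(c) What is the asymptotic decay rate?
Eigenvalues: λₙ = 4.313n²π²/2.4².
First three modes:
  n=1: λ₁ = 4.313π²/2.4² ≈ 7.39
  n=2: λ₂ = 17.252π²/2.4² ≈ 29.561 (4× faster decay)
  n=3: λ₃ = 38.817π²/2.4² ≈ 66.512 (9× faster decay)
As t → ∞, higher modes decay exponentially faster. The n=1 mode dominates: v ~ c₁ sin(πx/2.4) e^{-λ₁t}.
Decay rate: λ₁ = 4.313π²/2.4² ≈ 7.39.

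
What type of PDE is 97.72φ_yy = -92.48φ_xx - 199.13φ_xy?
Rewriting in standard form: 92.48φ_xx + 199.13φ_xy + 97.72φ_yy = 0. With A = 92.48, B = 199.13, C = 97.72, the discriminant is 3504.1745. This is a hyperbolic PDE.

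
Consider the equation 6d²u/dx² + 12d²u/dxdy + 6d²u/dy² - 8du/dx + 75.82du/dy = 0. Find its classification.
Parabolic. (A = 6, B = 12, C = 6 gives B² - 4AC = 0.)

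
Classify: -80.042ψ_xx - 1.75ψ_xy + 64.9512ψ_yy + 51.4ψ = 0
Hyperbolic (discriminant = 20798.3583016).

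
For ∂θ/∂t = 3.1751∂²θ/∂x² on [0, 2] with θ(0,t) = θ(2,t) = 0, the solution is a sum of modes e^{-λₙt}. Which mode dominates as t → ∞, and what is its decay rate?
Eigenvalues: λₙ = 3.1751n²π²/2².
First three modes:
  n=1: λ₁ = 3.1751π²/2² ≈ 7.834
  n=2: λ₂ = 12.7004π²/2² ≈ 31.337 (4× faster decay)
  n=3: λ₃ = 28.5759π²/2² ≈ 70.508 (9× faster decay)
As t → ∞, higher modes decay exponentially faster. The n=1 mode dominates: θ ~ c₁ sin(πx/2) e^{-λ₁t}.
Decay rate: λ₁ = 3.1751π²/2² ≈ 7.834.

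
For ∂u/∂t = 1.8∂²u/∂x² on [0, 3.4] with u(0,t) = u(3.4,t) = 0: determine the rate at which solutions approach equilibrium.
Eigenvalues: λₙ = 1.8n²π²/3.4².
First three modes:
  n=1: λ₁ = 1.8π²/3.4² ≈ 1.537
  n=2: λ₂ = 7.2π²/3.4² ≈ 6.147 (4× faster decay)
  n=3: λ₃ = 16.2π²/3.4² ≈ 13.831 (9× faster decay)
As t → ∞, higher modes decay exponentially faster. The n=1 mode dominates: u ~ c₁ sin(πx/3.4) e^{-λ₁t}.
Decay rate: λ₁ = 1.8π²/3.4² ≈ 1.537.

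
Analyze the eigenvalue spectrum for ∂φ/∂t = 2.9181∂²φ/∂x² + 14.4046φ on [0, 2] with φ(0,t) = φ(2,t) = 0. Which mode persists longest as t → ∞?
Eigenvalues: λₙ = 2.9181n²π²/2² - 14.4046.
First three modes:
  n=1: λ₁ = 2.9181π²/2² - 14.4046 ≈ -7.204
  n=2: λ₂ = 11.6724π²/2² - 14.4046 ≈ 14.396
  n=3: λ₃ = 26.2629π²/2² - 14.4046 ≈ 50.397
Since 2.9181π²/2² ≈ 7.2 < 14.4046, λ₁ < 0.
The n=1 mode grows fastest (−λₙ is largest for n=1) → dominates.
Asymptotic: φ ~ c₁ sin(πx/2) e^{7.204t} (exponential growth at rate −λ₁ ≈ 7.204).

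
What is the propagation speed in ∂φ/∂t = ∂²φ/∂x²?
Infinite. The heat equation is parabolic, not hyperbolic, so disturbances propagate instantly.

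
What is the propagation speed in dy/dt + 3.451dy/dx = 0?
Speed = 3.451. Information travels along x - 3.451t = const (rightward).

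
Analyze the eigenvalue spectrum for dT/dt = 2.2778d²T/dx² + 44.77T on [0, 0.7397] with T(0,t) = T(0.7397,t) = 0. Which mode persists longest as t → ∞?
Eigenvalues: λₙ = 2.2778n²π²/0.7397² - 44.77.
First three modes:
  n=1: λ₁ = 2.2778π²/0.7397² - 44.77 ≈ -3.683
  n=2: λ₂ = 9.1112π²/0.7397² - 44.77 ≈ 119.578
  n=3: λ₃ = 20.5002π²/0.7397² - 44.77 ≈ 325.013
Since 2.2778π²/0.7397² ≈ 41.087 < 44.77, λ₁ < 0.
The n=1 mode grows fastest (−λₙ is largest for n=1) → dominates.
Asymptotic: T ~ c₁ sin(πx/0.7397) e^{3.683t} (exponential growth at rate −λ₁ ≈ 3.683).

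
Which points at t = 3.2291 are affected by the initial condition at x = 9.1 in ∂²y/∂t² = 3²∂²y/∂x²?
Domain of influence: [-0.5873, 18.7873]. Data at x = 9.1 spreads outward at speed 3.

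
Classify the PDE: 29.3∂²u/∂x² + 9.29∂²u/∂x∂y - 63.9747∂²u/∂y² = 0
A = 29.3, B = 9.29, C = -63.9747. Discriminant B² - 4AC = 7584.13894. Since 7584.13894 > 0, hyperbolic.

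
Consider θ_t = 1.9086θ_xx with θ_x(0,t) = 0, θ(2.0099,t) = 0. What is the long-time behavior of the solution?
As t → ∞, θ → 0. Heat escapes through the Dirichlet boundary.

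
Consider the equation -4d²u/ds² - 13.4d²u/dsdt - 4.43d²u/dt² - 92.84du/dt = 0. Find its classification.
Hyperbolic. (A = -4, B = -13.4, C = -4.43 gives B² - 4AC = 108.68.)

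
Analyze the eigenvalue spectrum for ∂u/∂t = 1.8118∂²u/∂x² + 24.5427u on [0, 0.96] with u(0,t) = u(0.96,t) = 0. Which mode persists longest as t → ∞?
Eigenvalues: λₙ = 1.8118n²π²/0.96² - 24.5427.
First three modes:
  n=1: λ₁ = 1.8118π²/0.96² - 24.5427 ≈ -5.14
  n=2: λ₂ = 7.2472π²/0.96² - 24.5427 ≈ 53.069
  n=3: λ₃ = 16.3062π²/0.96² - 24.5427 ≈ 150.084
Since 1.8118π²/0.96² ≈ 19.403 < 24.5427, λ₁ < 0.
The n=1 mode grows fastest (−λₙ is largest for n=1) → dominates.
Asymptotic: u ~ c₁ sin(πx/0.96) e^{5.14t} (exponential growth at rate −λ₁ ≈ 5.14).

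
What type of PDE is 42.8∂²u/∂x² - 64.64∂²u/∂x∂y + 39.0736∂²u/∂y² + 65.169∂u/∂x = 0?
With A = 42.8, B = -64.64, C = 39.0736, the discriminant is -2511.07072. This is an elliptic PDE.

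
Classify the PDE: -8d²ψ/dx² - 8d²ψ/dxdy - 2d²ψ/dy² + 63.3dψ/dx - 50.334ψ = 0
A = -8, B = -8, C = -2. Discriminant B² - 4AC = 0. Since 0 = 0, parabolic.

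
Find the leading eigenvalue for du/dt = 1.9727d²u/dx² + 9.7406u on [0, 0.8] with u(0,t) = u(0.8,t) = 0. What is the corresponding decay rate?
Eigenvalues: λₙ = 1.9727n²π²/0.8² - 9.7406.
First three modes:
  n=1: λ₁ = 1.9727π²/0.8² - 9.7406 ≈ 20.681
  n=2: λ₂ = 7.8908π²/0.8² - 9.7406 ≈ 111.945
  n=3: λ₃ = 17.7543π²/0.8² - 9.7406 ≈ 264.053
Since 1.9727π²/0.8² ≈ 30.422 > 9.7406, all λₙ > 0.
The n=1 mode decays slowest → dominates as t → ∞.
Asymptotic: u ~ c₁ sin(πx/0.8) e^{-λ₁t} with decay rate λ₁ ≈ 20.681.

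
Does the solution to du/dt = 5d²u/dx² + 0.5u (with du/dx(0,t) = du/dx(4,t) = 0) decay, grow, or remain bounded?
u grows unboundedly. With Neumann BCs the constant mode has diffusion eigenvalue 0, so any r > 0 makes it grow like e^(0.5t); solution grows exponentially.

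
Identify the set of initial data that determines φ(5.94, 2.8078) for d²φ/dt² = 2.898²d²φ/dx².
Domain of dependence: [-2.1970044, 14.0770044]. Signals travel at speed 2.898, so data within |x - 5.94| ≤ 2.898·2.8078 = 8.1370044 can reach the point.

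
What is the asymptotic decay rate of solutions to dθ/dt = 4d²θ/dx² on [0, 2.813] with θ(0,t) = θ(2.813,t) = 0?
Eigenvalues: λₙ = 4n²π²/2.813².
First three modes:
  n=1: λ₁ = 4π²/2.813² ≈ 4.989
  n=2: λ₂ = 16π²/2.813² ≈ 19.956 (4× faster decay)
  n=3: λ₃ = 36π²/2.813² ≈ 44.902 (9× faster decay)
As t → ∞, higher modes decay exponentially faster. The n=1 mode dominates: θ ~ c₁ sin(πx/2.813) e^{-λ₁t}.
Decay rate: λ₁ = 4π²/2.813² ≈ 4.989.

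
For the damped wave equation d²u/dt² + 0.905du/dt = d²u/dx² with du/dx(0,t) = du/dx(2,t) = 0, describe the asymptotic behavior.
u → constant (steady state). Damping (γ=0.905) dissipates the nonconstant modes; with Neumann BCs the spatial average obeys M''+γM'=0 and tends to a finite limit.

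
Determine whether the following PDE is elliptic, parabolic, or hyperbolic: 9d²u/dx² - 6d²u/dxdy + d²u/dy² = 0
Coefficients: A = 9, B = -6, C = 1. B² - 4AC = 0, which is zero, so the equation is parabolic.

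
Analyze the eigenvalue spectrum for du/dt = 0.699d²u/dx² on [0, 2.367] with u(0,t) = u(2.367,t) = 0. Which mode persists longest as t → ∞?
Eigenvalues: λₙ = 0.699n²π²/2.367².
First three modes:
  n=1: λ₁ = 0.699π²/2.367² ≈ 1.231
  n=2: λ₂ = 2.796π²/2.367² ≈ 4.925 (4× faster decay)
  n=3: λ₃ = 6.291π²/2.367² ≈ 11.082 (9× faster decay)
As t → ∞, higher modes decay exponentially faster. The n=1 mode dominates: u ~ c₁ sin(πx/2.367) e^{-λ₁t}.
Decay rate: λ₁ = 0.699π²/2.367² ≈ 1.231.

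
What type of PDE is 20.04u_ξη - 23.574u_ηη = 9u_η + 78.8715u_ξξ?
Rewriting in standard form: -78.8715u_ξξ + 20.04u_ξη - 23.574u_ηη - 9u_η = 0. With A = -78.8715, B = 20.04, C = -23.574, the discriminant is -7035.665364. This is an elliptic PDE.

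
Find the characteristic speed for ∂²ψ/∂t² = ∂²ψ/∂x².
Speed = 1. Information travels along characteristics x = x₀ ± 1t.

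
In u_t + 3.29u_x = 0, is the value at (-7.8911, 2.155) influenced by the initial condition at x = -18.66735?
No. Only data at x = -14.98105 affects (-7.8911, 2.155). Advection has one-way propagation along characteristics.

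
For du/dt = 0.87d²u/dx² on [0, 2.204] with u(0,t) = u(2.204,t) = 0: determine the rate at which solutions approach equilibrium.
Eigenvalues: λₙ = 0.87n²π²/2.204².
First three modes:
  n=1: λ₁ = 0.87π²/2.204² ≈ 1.768
  n=2: λ₂ = 3.48π²/2.204² ≈ 7.071 (4× faster decay)
  n=3: λ₃ = 7.83π²/2.204² ≈ 15.909 (9× faster decay)
As t → ∞, higher modes decay exponentially faster. The n=1 mode dominates: u ~ c₁ sin(πx/2.204) e^{-λ₁t}.
Decay rate: λ₁ = 0.87π²/2.204² ≈ 1.768.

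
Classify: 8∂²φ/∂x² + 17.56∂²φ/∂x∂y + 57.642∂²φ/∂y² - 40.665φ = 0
Elliptic (discriminant = -1536.1904).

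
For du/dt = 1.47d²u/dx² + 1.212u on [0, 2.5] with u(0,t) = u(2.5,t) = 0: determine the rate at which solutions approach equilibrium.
Eigenvalues: λₙ = 1.47n²π²/2.5² - 1.212.
First three modes:
  n=1: λ₁ = 1.47π²/2.5² - 1.212 ≈ 1.109
  n=2: λ₂ = 5.88π²/2.5² - 1.212 ≈ 8.073
  n=3: λ₃ = 13.23π²/2.5² - 1.212 ≈ 19.68
Since 1.47π²/2.5² ≈ 2.321 > 1.212, all λₙ > 0.
The n=1 mode decays slowest → dominates as t → ∞.
Asymptotic: u ~ c₁ sin(πx/2.5) e^{-λ₁t} with decay rate λ₁ ≈ 1.109.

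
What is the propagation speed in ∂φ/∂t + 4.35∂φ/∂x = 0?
Speed = 4.35. Information travels along x - 4.35t = const (rightward).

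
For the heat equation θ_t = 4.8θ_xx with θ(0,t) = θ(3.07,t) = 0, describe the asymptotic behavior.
θ → 0. Heat diffuses out through both boundaries.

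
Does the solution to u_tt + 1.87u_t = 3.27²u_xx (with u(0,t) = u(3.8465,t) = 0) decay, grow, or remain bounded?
u → 0. Damping (γ=1.87) dissipates energy; oscillations decay exponentially.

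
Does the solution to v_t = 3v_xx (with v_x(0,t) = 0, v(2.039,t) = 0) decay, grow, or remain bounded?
v → 0. Heat escapes through the Dirichlet boundary.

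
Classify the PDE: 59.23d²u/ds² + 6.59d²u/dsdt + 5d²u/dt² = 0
A = 59.23, B = 6.59, C = 5. Discriminant B² - 4AC = -1141.1719. Since -1141.1719 < 0, elliptic.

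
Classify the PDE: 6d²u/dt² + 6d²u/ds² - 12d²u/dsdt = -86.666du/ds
Rewriting in standard form: 6d²u/ds² - 12d²u/dsdt + 6d²u/dt² + 86.666du/ds = 0. A = 6, B = -12, C = 6. Discriminant B² - 4AC = 0. Since 0 = 0, parabolic.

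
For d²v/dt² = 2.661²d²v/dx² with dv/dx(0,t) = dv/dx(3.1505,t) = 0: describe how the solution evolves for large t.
v oscillates about a mean that drifts linearly in t (generically unbounded; no decay). There is no damping, so the nonconstant modes persist as standing waves (energy conserved, no decay). But with Neumann conditions at both ends the constant mode has eigenvalue 0: the spatial mean M(t) of v satisfies M'' = 0, so M(t) = M(0) + M'(0)·t. Unless the initial velocity has zero mean (∫v_t(x,0)dx = 0), the solution grows linearly in t (unbounded, though not exponentially); if it does have zero mean, the solution stays bounded and simply oscillates.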